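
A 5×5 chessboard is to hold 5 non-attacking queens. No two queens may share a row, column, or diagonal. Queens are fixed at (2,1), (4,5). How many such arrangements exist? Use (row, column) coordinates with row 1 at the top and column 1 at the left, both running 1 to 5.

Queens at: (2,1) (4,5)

1

Branch on row 1: col 3 → 0; col 4 → 1.
Sum: 0 + 1 = 1.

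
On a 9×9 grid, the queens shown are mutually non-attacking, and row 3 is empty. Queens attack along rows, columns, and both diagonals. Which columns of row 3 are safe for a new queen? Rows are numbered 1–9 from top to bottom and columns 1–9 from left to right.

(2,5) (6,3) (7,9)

(2,5) attacks row 3 at column 5 and diagonals 4, 6.
(6,3) attacks row 3 at column 3 and diagonals 6.
(7,9) attacks row 3 at column 9 and diagonals 5.
Attacked columns: {3, 4, 5, 6, 9}. Safe: {1, 2, 7, 8}.

columns 1, 2, 7, 8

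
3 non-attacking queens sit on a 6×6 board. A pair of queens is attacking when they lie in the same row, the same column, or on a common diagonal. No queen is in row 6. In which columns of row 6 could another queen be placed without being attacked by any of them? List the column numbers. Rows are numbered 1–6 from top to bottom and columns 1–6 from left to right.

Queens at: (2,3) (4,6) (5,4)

(2,3) attacks row 6 at column 3.
(4,6) attacks row 6 at column 6 and diagonals 4.
(5,4) attacks row 6 at column 4 and diagonals 3, 5.
Attacked columns: {3, 4, 5, 6}. Safe: {1, 2}.

columns 1, 2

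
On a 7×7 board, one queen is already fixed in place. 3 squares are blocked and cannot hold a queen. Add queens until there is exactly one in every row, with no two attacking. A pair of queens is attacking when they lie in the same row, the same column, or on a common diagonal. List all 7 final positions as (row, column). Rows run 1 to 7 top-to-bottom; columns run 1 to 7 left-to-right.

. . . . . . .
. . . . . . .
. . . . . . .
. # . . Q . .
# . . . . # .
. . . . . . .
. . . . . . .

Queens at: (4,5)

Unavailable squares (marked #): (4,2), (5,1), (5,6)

(1,4) (2,2) (3,7) (4,5) (5,3) (6,1) (7,6)

Row 1: attacked by (4,5)→{2,5}. Safe: 1, 3, 4, 6, 7. Place at column 4.
Row 2: attacked by (1,4)→{3,4,5}; (4,5)→{3,5,7}. Safe: 1, 2, 6. Place at column 2.
Row 3: attacked by (1,4)→{2,4,6}; (2,2)→{1,2,3}; (4,5)→{4,5,6}. Safe: 7. Place at column 7.
Row 5: attacked by (1,4)→{4}; (2,2)→{2,5}; (3,7)→{5,7}; (4,5)→{4,5,6}. Blocked: 1,6. Safe: 3. Place at column 3.
Row 6: attacked by (1,4)→{4}; (2,2)→{2,6}; (3,7)→{4,7}; (4,5)→{3,5,7}; (5,3)→{2,3,4}. Safe: 1. Place at column 1.
Row 7: attacked by (1,4)→{4}; (2,2)→{2,7}; (3,7)→{3,7}; (4,5)→{2,5}; (5,3)→{1,3,5}; (6,1)→{1,2}. Safe: 6. Place at column 6.
Columns [4, 2, 7, 5, 3, 1, 6], r−c [-3, 0, -4, -1, 2, 5, 1], r+c [5, 4, 10, 9, 8, 7, 13] are all distinct, so no two queens attack.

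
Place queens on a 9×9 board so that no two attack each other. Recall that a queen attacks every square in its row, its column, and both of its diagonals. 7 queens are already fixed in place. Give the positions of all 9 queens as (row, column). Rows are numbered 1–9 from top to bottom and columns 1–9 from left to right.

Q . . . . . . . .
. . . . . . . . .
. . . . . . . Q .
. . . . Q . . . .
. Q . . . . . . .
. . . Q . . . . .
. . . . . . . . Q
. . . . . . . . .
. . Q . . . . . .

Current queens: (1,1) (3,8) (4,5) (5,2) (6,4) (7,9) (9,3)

Row 2: attacked by (1,1)→{1,2}; (3,8)→{7,8,9}; (4,5)→{3,5,7}; (5,2)→{2,5}; (6,4)→{4,8}; (7,9)→{4,9}; (9,3)→{3}. Safe: 6. Place at column 6.
Row 8: attacked by (1,1)→{1,8}; (2,6)→{6}; (3,8)→{3,8}; (4,5)→{1,5,9}; (5,2)→{2,5}; (6,4)→{2,4,6}; (7,9)→{8,9}; (9,3)→{2,3,4}. Safe: 7. Place at column 7.
Columns [1, 6, 8, 5, 2, 4, 9, 7, 3], r−c [0, -4, -5, -1, 3, 2, -2, 1, 6], r+c [2, 8, 11, 9, 7, 10, 16, 15, 12] are all distinct, so no two queens attack.

(1,1) (2,6) (3,8) (4,5) (5,2) (6,4) (7,9) (8,7) (9,3)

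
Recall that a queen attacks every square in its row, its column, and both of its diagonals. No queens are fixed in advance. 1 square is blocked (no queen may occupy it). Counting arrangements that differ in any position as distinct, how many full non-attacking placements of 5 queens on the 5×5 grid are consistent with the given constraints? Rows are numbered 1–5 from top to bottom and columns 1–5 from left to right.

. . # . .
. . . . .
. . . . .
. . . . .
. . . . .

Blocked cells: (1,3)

Branch on row 1: col 1 → 2; col 2 → 2; col 4 → 2; col 5 → 2.
Sum: 2 + 2 + 2 + 2 = 8.

8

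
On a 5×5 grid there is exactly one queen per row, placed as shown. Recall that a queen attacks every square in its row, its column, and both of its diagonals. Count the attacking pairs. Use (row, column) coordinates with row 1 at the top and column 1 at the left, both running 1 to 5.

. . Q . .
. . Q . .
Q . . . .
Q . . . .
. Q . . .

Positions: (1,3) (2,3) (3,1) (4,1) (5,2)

Same column: (1,3)–(2,3) (column 3); (3,1)–(4,1) (column 1).
Same diagonal: (1,3)–(3,1) (|1−3| = |3−1| = 2); (2,3)–(4,1) (|2−4| = |3−1| = 2); (4,1)–(5,2) (|4−5| = |1−2| = 1).
Total attacking pairs: 5.

5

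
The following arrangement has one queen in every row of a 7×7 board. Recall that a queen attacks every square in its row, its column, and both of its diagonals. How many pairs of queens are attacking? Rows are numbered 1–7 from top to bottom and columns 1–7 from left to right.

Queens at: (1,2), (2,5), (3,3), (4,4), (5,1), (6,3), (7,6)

Same column: (3,3)–(6,3) (column 3).
Same diagonal: (3,3)–(4,4) (|3−4| = |3−4| = 1); (3,3)–(5,1) (|3−5| = |3−1| = 2).
Total attacking pairs: 3.

3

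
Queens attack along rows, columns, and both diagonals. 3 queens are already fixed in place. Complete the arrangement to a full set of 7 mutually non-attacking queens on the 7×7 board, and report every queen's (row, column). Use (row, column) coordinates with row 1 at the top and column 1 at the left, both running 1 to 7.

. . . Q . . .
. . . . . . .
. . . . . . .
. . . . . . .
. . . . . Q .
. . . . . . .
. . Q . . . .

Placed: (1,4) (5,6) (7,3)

Row 2: attacked by (1,4)→{3,4,5}; (5,6)→{3,6}; (7,3)→{3}. Safe: 1, 2, 7. Place at column 7.
Row 3: attacked by (1,4)→{2,4,6}; (2,7)→{6,7}; (5,6)→{4,6}; (7,3)→{3,7}. Safe: 1, 5. Place at column 5.
Row 4: attacked by (1,4)→{1,4,7}; (2,7)→{5,7}; (3,5)→{4,5,6}; (5,6)→{5,6,7}; (7,3)→{3,6}. Safe: 2. Place at column 2.
Row 6: attacked by (1,4)→{4}; (2,7)→{3,7}; (3,5)→{2,5}; (4,2)→{2,4}; (5,6)→{5,6,7}; (7,3)→{2,3,4}. Safe: 1. Place at column 1.
Columns [4, 7, 5, 2, 6, 1, 3], r−c [-3, -5, -2, 2, -1, 5, 4], r+c [5, 9, 8, 6, 11, 7, 10] are all distinct, so no two queens attack.

(1,4) (2,7) (3,5) (4,2) (5,6) (6,1) (7,3)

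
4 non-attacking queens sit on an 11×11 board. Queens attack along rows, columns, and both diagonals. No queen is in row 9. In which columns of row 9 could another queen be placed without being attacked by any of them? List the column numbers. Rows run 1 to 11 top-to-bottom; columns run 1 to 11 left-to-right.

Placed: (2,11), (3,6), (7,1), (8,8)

columns 2, 5, 10

(2,11) attacks row 9 at column 11 and diagonals 4.
(3,6) attacks row 9 at column 6.
(7,1) attacks row 9 at column 1 and diagonals 3.
(8,8) attacks row 9 at column 8 and diagonals 7, 9.
Attacked columns: {1, 3, 4, 6, 7, 8, 9, 11}. Safe: {2, 5, 10}.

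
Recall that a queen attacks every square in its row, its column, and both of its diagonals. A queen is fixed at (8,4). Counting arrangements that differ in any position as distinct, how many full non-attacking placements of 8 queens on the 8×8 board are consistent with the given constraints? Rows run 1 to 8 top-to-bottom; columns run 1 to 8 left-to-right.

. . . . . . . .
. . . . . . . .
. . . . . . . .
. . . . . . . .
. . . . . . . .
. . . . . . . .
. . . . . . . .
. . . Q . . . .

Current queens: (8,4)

18

Branch on row 1: col 1 → 1; col 2 → 3; col 3 → 3; col 5 → 3; col 6 → 4; col 7 → 3; col 8 → 1.
Sum: 1 + 3 + 3 + 3 + 4 + 3 + 1 = 18.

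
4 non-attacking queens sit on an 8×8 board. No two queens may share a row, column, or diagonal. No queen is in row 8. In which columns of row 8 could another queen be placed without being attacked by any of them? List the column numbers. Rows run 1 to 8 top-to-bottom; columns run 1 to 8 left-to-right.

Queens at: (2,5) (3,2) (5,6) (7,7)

columns 1, 4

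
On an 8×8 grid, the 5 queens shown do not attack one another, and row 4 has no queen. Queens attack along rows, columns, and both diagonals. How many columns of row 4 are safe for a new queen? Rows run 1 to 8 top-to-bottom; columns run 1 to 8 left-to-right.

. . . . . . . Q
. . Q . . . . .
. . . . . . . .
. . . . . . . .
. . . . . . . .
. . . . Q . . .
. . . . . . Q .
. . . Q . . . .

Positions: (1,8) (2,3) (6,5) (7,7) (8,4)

(1,8) attacks row 4 at column 8 and diagonals 5.
(2,3) attacks row 4 at column 3 and diagonals 1, 5.
(6,5) attacks row 4 at column 5 and diagonals 3, 7.
(7,7) attacks row 4 at column 7 and diagonals 4.
(8,4) attacks row 4 at column 4 and diagonals 8.
Attacked columns: {1, 3, 4, 5, 7, 8}. Safe: {2, 6}.

2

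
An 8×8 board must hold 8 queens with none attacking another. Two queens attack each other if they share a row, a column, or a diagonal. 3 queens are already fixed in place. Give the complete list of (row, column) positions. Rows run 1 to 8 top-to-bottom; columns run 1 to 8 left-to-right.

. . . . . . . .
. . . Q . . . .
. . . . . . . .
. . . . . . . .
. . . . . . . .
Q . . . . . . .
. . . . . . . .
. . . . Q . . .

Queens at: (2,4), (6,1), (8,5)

Row 1: attacked by (2,4)→{3,4,5}; (6,1)→{1,6}; (8,5)→{5}. Safe: 2, 7, 8. Place at column 2.
Row 3: attacked by (1,2)→{2,4}; (2,4)→{3,4,5}; (6,1)→{1,4}; (8,5)→{5}. Safe: 6, 7, 8. Place at column 6.
Row 4: attacked by (1,2)→{2,5}; (2,4)→{2,4,6}; (3,6)→{5,6,7}; (6,1)→{1,3}; (8,5)→{1,5}. Safe: 8. Place at column 8.
Row 5: attacked by (1,2)→{2,6}; (2,4)→{1,4,7}; (3,6)→{4,6,8}; (4,8)→{7,8}; (6,1)→{1,2}; (8,5)→{2,5,8}. Safe: 3. Place at column 3.
Row 7: attacked by (1,2)→{2,8}; (2,4)→{4}; (3,6)→{2,6}; (4,8)→{5,8}; (5,3)→{1,3,5}; (6,1)→{1,2}; (8,5)→{4,5,6}. Safe: 7. Place at column 7.
Columns [2, 4, 6, 8, 3, 1, 7, 5], r−c [-1, -2, -3, -4, 2, 5, 0, 3], r+c [3, 6, 9, 12, 8, 7, 14, 13] are all distinct, so no two queens attack.

(1,2) (2,4) (3,6) (4,8) (5,3) (6,1) (7,7) (8,5)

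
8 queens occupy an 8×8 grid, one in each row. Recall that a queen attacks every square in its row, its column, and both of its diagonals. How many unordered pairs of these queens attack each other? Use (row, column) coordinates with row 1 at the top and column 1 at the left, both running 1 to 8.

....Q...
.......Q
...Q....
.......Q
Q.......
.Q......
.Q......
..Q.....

6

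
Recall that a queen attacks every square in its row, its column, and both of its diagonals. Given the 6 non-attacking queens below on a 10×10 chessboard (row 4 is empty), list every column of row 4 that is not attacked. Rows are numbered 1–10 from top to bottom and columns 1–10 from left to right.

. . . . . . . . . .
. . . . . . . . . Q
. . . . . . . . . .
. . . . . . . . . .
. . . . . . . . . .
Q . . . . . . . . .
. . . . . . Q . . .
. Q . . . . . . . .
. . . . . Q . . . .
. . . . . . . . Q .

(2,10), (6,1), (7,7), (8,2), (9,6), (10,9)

(2,10) attacks row 4 at column 10 and diagonals 8.
(6,1) attacks row 4 at column 1 and diagonals 3.
(7,7) attacks row 4 at column 7 and diagonals 4, 10.
(8,2) attacks row 4 at column 2 and diagonals 6.
(9,6) attacks row 4 at column 6 and diagonals 1.
(10,9) attacks row 4 at column 9 and diagonals 3.
Attacked columns: {1, 2, 3, 4, 6, 7, 8, 9, 10}. Safe: {5}.

columns 5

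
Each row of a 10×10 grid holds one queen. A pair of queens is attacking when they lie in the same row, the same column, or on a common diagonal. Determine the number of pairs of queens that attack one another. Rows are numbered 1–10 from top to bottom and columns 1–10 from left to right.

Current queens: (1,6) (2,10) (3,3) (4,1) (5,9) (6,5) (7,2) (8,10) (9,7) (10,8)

Same column: (2,10)–(8,10) (column 10).
Same diagonal: (8,10)–(10,8) (|8−10| = |10−8| = 2); (9,7)–(10,8) (|9−10| = |7−8| = 1).
Total attacking pairs: 3.

3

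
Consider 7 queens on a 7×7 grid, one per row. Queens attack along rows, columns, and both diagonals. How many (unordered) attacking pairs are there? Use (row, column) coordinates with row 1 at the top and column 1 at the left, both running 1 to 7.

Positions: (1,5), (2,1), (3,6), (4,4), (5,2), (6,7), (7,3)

0

All columns are distinct and no two queens satisfy |Δrow| = |Δcol|, so no pair attacks.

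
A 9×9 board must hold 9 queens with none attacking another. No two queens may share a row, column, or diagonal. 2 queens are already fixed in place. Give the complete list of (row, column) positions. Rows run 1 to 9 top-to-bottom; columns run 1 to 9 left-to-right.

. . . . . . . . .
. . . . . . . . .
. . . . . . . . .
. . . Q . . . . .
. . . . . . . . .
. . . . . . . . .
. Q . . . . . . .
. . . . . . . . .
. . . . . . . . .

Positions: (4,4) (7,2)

(1,9) (2,5) (3,8) (4,4) (5,1) (6,7) (7,2) (8,6) (9,3)

Row 1: attacked by (4,4)→{1,4,7}; (7,2)→{2,8}. Safe: 3, 5, 6, 9. Place at column 9.
Row 2: attacked by (1,9)→{8,9}; (4,4)→{2,4,6}; (7,2)→{2,7}. Safe: 1, 3, 5. Place at column 5.
Row 3: attacked by (1,9)→{7,9}; (2,5)→{4,5,6}; (4,4)→{3,4,5}; (7,2)→{2,6}. Safe: 1, 8. Place at column 8.
Row 5: attacked by (1,9)→{5,9}; (2,5)→{2,5,8}; (3,8)→{6,8}; (4,4)→{3,4,5}; (7,2)→{2,4}. Safe: 1, 7. Place at column 1.
Row 6: attacked by (1,9)→{4,9}; (2,5)→{1,5,9}; (3,8)→{5,8}; (4,4)→{2,4,6}; (5,1)→{1,2}; (7,2)→{1,2,3}. Safe: 7. Place at column 7.
Row 8: attacked by (1,9)→{2,9}; (2,5)→{5}; (3,8)→{3,8}; (4,4)→{4,8}; (5,1)→{1,4}; (6,7)→{5,7,9}; (7,2)→{1,2,3}. Safe: 6. Place at column 6.
Row 9: attacked by (1,9)→{1,9}; (2,5)→{5}; (3,8)→{2,8}; (4,4)→{4,9}; (5,1)→{1,5}; (6,7)→{4,7}; (7,2)→{2,4}; (8,6)→{5,6,7}. Safe: 3. Place at column 3.
Columns [9, 5, 8, 4, 1, 7, 2, 6, 3], r−c [-8, -3, -5, 0, 4, -1, 5, 2, 6], r+c [10, 7, 11, 8, 6, 13, 9, 14, 12] are all distinct, so no two queens attack.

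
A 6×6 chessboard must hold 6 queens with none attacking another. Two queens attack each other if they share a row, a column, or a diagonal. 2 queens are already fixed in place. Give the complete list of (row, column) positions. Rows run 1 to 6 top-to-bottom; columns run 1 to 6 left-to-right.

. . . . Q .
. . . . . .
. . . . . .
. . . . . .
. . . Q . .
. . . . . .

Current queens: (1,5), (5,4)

(1,5) (2,3) (3,1) (4,6) (5,4) (6,2)

Row 2: attacked by (1,5)→{4,5,6}; (5,4)→{1,4}. Safe: 2, 3. Place at column 3.
Row 3: attacked by (1,5)→{3,5}; (2,3)→{2,3,4}; (5,4)→{2,4,6}. Safe: 1. Place at column 1.
Row 4: attacked by (1,5)→{2,5}; (2,3)→{1,3,5}; (3,1)→{1,2}; (5,4)→{3,4,5}. Safe: 6. Place at column 6.
Row 6: attacked by (1,5)→{5}; (2,3)→{3}; (3,1)→{1,4}; (4,6)→{4,6}; (5,4)→{3,4,5}. Safe: 2. Place at column 2.
Columns [5, 3, 1, 6, 4, 2], r−c [-4, -1, 2, -2, 1, 4], r+c [6, 5, 4, 10, 9, 8] are all distinct, so no two queens attack.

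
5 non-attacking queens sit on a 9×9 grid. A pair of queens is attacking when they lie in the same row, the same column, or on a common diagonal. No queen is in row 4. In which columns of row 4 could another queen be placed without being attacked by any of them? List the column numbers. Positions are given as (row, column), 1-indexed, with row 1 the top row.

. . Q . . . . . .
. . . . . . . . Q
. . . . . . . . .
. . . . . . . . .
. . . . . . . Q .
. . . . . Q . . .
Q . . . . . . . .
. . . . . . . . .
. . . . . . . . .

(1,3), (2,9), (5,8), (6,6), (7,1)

columns 2, 5

(1,3) attacks row 4 at column 3 and diagonals 6.
(2,9) attacks row 4 at column 9 and diagonals 7.
(5,8) attacks row 4 at column 8 and diagonals 7, 9.
(6,6) attacks row 4 at column 6 and diagonals 4, 8.
(7,1) attacks row 4 at column 1 and diagonals 4.
Attacked columns: {1, 3, 4, 6, 7, 8, 9}. Safe: {2, 5}.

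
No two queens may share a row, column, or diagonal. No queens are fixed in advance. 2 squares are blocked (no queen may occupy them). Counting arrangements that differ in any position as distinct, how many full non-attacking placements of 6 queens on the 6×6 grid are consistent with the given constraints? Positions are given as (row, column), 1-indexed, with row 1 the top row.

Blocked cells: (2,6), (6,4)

Branch on row 1: col 1 → 0; col 2 → 1; col 3 → 0; col 4 → 1; col 5 → 1; col 6 → 0.
Sum: 0 + 1 + 0 + 1 + 1 + 0 = 3.

3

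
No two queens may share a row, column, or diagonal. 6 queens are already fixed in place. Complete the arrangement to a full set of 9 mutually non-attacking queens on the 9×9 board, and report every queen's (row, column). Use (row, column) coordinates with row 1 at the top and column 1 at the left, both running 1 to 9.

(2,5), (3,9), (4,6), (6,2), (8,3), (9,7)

(1,1) (2,5) (3,9) (4,6) (5,4) (6,2) (7,8) (8,3) (9,7)

Row 1: attacked by (2,5)→{4,5,6}; (3,9)→{7,9}; (4,6)→{3,6,9}; (6,2)→{2,7}; (8,3)→{3}; (9,7)→{7}. Safe: 1, 8. Place at column 1.
Row 5: attacked by (1,1)→{1,5}; (2,5)→{2,5,8}; (3,9)→{7,9}; (4,6)→{5,6,7}; (6,2)→{1,2,3}; (8,3)→{3,6}; (9,7)→{3,7}. Safe: 4. Place at column 4.
Row 7: attacked by (1,1)→{1,7}; (2,5)→{5}; (3,9)→{5,9}; (4,6)→{3,6,9}; (5,4)→{2,4,6}; (6,2)→{1,2,3}; (8,3)→{2,3,4}; (9,7)→{5,7,9}. Safe: 8. Place at column 8.
Columns [1, 5, 9, 6, 4, 2, 8, 3, 7], r−c [0, -3, -6, -2, 1, 4, -1, 5, 2], r+c [2, 7, 12, 10, 9, 8, 15, 11, 16] are all distinct, so no two queens attack.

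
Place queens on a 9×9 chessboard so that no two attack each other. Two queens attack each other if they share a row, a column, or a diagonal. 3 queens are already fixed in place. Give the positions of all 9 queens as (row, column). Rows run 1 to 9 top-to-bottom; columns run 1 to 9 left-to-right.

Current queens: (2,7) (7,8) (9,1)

(1,4) (2,7) (3,5) (4,2) (5,9) (6,6) (7,8) (8,3) (9,1)

Row 1: attacked by (2,7)→{6,7,8}; (7,8)→{2,8}; (9,1)→{1,9}. Safe: 3, 4, 5. Place at column 4.
Row 3: attacked by (1,4)→{2,4,6}; (2,7)→{6,7,8}; (7,8)→{4,8}; (9,1)→{1,7}. Safe: 3, 5, 9. Place at column 5.
Row 4: attacked by (1,4)→{1,4,7}; (2,7)→{5,7,9}; (3,5)→{4,5,6}; (7,8)→{5,8}; (9,1)→{1,6}. Safe: 2, 3. Place at column 2.
Row 5: attacked by (1,4)→{4,8}; (2,7)→{4,7}; (3,5)→{3,5,7}; (4,2)→{1,2,3}; (7,8)→{6,8}; (9,1)→{1,5}. Safe: 9. Place at column 9.
Row 6: attacked by (1,4)→{4,9}; (2,7)→{3,7}; (3,5)→{2,5,8}; (4,2)→{2,4}; (5,9)→{8,9}; (7,8)→{7,8,9}; (9,1)→{1,4}. Safe: 6. Place at column 6.
Row 8: attacked by (1,4)→{4}; (2,7)→{1,7}; (3,5)→{5}; (4,2)→{2,6}; (5,9)→{6,9}; (6,6)→{4,6,8}; (7,8)→{7,8,9}; (9,1)→{1,2}. Safe: 3. Place at column 3.
Columns [4, 7, 5, 2, 9, 6, 8, 3, 1], r−c [-3, -5, -2, 2, -4, 0, -1, 5, 8], r+c [5, 9, 8, 6, 14, 12, 15, 11, 10] are all distinct, so no two queens attack.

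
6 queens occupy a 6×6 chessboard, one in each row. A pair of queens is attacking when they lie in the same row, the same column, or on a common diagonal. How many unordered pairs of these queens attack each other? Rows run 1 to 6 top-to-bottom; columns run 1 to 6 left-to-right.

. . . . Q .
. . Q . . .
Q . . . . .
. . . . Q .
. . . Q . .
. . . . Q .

6

Same column: (1,5)–(4,5) (column 5); (1,5)–(6,5) (column 5); (4,5)–(6,5) (column 5).
Same diagonal: (2,3)–(4,5) (|2−4| = |3−5| = 2); (4,5)–(5,4) (|4−5| = |5−4| = 1); (5,4)–(6,5) (|5−6| = |4−5| = 1).
Total attacking pairs: 6.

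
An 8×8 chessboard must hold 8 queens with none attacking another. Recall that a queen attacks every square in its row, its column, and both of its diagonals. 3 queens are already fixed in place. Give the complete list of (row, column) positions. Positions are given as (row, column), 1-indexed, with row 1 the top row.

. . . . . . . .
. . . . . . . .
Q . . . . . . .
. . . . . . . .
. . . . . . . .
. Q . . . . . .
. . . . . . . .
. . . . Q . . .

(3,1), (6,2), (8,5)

(1,8) (2,4) (3,1) (4,3) (5,6) (6,2) (7,7) (8,5)

Row 1: attacked by (3,1)→{1,3}; (6,2)→{2,7}; (8,5)→{5}. Safe: 4, 6, 8. Place at column 8.
Row 2: attacked by (1,8)→{7,8}; (3,1)→{1,2}; (6,2)→{2,6}; (8,5)→{5}. Safe: 3, 4. Place at column 4.
Row 4: attacked by (1,8)→{5,8}; (2,4)→{2,4,6}; (3,1)→{1,2}; (6,2)→{2,4}; (8,5)→{1,5}. Safe: 3, 7. Place at column 3.
Row 5: attacked by (1,8)→{4,8}; (2,4)→{1,4,7}; (3,1)→{1,3}; (4,3)→{2,3,4}; (6,2)→{1,2,3}; (8,5)→{2,5,8}. Safe: 6. Place at column 6.
Row 7: attacked by (1,8)→{2,8}; (2,4)→{4}; (3,1)→{1,5}; (4,3)→{3,6}; (5,6)→{4,6,8}; (6,2)→{1,2,3}; (8,5)→{4,5,6}. Safe: 7. Place at column 7.
Columns [8, 4, 1, 3, 6, 2, 7, 5], r−c [-7, -2, 2, 1, -1, 4, 0, 3], r+c [9, 6, 4, 7, 11, 8, 14, 13] are all distinct, so no two queens attack.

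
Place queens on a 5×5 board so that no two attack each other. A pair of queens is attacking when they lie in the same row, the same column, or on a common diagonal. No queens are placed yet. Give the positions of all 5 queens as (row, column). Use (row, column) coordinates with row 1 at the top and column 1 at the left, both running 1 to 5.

(1,3) (2,1) (3,4) (4,2) (5,5)

Row 1: Safe: 1, 2, 3, 4, 5. Place at column 3.
Row 2: attacked by (1,3)→{2,3,4}. Safe: 1, 5. Place at column 1.
Row 3: attacked by (1,3)→{1,3,5}; (2,1)→{1,2}. Safe: 4. Place at column 4.
Row 4: attacked by (1,3)→{3}; (2,1)→{1,3}; (3,4)→{3,4,5}. Safe: 2. Place at column 2.
Row 5: attacked by (1,3)→{3}; (2,1)→{1,4}; (3,4)→{2,4}; (4,2)→{1,2,3}. Safe: 5. Place at column 5.
Columns [3, 1, 4, 2, 5], r−c [-2, 1, -1, 2, 0], r+c [4, 3, 7, 6, 10] are all distinct, so no two queens attack.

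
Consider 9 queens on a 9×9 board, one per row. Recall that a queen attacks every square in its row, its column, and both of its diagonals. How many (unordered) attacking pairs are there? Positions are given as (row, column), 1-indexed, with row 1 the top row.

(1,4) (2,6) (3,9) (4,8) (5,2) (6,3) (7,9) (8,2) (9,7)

6

Same column: (3,9)–(7,9) (column 9); (5,2)–(8,2) (column 2).
Same diagonal: (2,6)–(4,8) (|2−4| = |6−8| = 2); (3,9)–(4,8) (|3−4| = |9−8| = 1); (5,2)–(6,3) (|5−6| = |2−3| = 1); (7,9)–(9,7) (|7−9| = |9−7| = 2).
Total attacking pairs: 6.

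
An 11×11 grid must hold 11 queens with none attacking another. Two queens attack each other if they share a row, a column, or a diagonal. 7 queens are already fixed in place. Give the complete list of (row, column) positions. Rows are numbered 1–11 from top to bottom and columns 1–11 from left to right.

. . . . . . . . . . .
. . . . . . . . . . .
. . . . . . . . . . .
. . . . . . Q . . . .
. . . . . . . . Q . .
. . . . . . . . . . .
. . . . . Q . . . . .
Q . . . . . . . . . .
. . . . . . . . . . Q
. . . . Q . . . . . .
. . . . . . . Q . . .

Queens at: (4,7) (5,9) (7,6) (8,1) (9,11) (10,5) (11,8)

(1,2) (2,10) (3,3) (4,7) (5,9) (6,4) (7,6) (8,1) (9,11) (10,5) (11,8)

Row 1: attacked by (4,7)→{4,7,10}; (5,9)→{5,9}; (7,6)→{6}; (8,1)→{1,8}; (9,11)→{3,11}; (10,5)→{5}; (11,8)→{8}. Safe: 2. Place at column 2.
Row 2: attacked by (1,2)→{1,2,3}; (4,7)→{5,7,9}; (5,9)→{6,9}; (7,6)→{1,6,11}; (8,1)→{1,7}; (9,11)→{4,11}; (10,5)→{5}; (11,8)→{8}. Safe: 10. Place at column 10.
Row 3: attacked by (1,2)→{2,4}; (2,10)→{9,10,11}; (4,7)→{6,7,8}; (5,9)→{7,9,11}; (7,6)→{2,6,10}; (8,1)→{1,6}; (9,11)→{5,11}; (10,5)→{5}; (11,8)→{8}. Safe: 3. Place at column 3.
Row 6: attacked by (1,2)→{2,7}; (2,10)→{6,10}; (3,3)→{3,6}; (4,7)→{5,7,9}; (5,9)→{8,9,10}; (7,6)→{5,6,7}; (8,1)→{1,3}; (9,11)→{8,11}; (10,5)→{1,5,9}; (11,8)→{3,8}. Safe: 4. Place at column 4.
Columns [2, 10, 3, 7, 9, 4, 6, 1, 11, 5, 8], r−c [-1, -8, 0, -3, -4, 2, 1, 7, -2, 5, 3], r+c [3, 12, 6, 11, 14, 10, 13, 9, 20, 15, 19] are all distinct, so no two queens attack.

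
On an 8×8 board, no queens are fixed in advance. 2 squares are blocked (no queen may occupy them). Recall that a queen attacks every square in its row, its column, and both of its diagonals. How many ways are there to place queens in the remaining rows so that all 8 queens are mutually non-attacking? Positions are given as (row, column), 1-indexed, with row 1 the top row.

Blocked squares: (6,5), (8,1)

Branch on row 1: col 1 → 4; col 2 → 6; col 3 → 13; col 4 → 16; col 5 → 17; col 6 → 13; col 7 → 6; col 8 → 2.
Sum: 4 + 6 + 13 + 16 + 17 + 13 + 6 + 2 = 77.

77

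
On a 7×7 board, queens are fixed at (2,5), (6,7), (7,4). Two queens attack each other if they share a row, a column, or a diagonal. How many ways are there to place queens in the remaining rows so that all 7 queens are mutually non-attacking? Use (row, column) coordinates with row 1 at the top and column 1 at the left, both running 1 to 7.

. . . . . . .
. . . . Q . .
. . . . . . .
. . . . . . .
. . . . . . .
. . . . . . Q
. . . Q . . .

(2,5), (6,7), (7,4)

1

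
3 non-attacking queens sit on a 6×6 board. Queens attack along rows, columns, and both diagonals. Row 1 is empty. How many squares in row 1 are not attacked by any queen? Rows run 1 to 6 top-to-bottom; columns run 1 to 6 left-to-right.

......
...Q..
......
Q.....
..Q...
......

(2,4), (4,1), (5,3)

(2,4) attacks row 1 at column 4 and diagonals 3, 5.
(4,1) attacks row 1 at column 1 and diagonals 4.
(5,3) attacks row 1 at column 3.
Attacked columns: {1, 3, 4, 5}. Safe: {2, 6}.

2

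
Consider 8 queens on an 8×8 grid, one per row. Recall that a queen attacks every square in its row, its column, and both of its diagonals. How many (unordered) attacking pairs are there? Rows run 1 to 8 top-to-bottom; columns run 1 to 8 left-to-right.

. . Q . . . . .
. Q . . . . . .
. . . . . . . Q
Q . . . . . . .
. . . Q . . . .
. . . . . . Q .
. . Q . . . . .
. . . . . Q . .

2

Same column: (1,3)–(7,3) (column 3).
Same diagonal: (1,3)–(2,2) (|1−2| = |3−2| = 1).
Total attacking pairs: 2.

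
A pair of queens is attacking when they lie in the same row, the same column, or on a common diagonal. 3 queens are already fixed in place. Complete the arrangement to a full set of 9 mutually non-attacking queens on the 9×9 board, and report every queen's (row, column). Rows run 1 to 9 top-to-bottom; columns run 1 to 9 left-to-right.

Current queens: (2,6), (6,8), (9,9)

Row 1: attacked by (2,6)→{5,6,7}; (6,8)→{3,8}; (9,9)→{1,9}. Safe: 2, 4. Place at column 4.
Row 3: attacked by (1,4)→{2,4,6}; (2,6)→{5,6,7}; (6,8)→{5,8}; (9,9)→{3,9}. Safe: 1. Place at column 1.
Row 4: attacked by (1,4)→{1,4,7}; (2,6)→{4,6,8}; (3,1)→{1,2}; (6,8)→{6,8}; (9,9)→{4,9}. Safe: 3, 5. Place at column 5.
Row 5: attacked by (1,4)→{4,8}; (2,6)→{3,6,9}; (3,1)→{1,3}; (4,5)→{4,5,6}; (6,8)→{7,8,9}; (9,9)→{5,9}. Safe: 2. Place at column 2.
Row 7: attacked by (1,4)→{4}; (2,6)→{1,6}; (3,1)→{1,5}; (4,5)→{2,5,8}; (5,2)→{2,4}; (6,8)→{7,8,9}; (9,9)→{7,9}. Safe: 3. Place at column 3.
Row 8: attacked by (1,4)→{4}; (2,6)→{6}; (3,1)→{1,6}; (4,5)→{1,5,9}; (5,2)→{2,5}; (6,8)→{6,8}; (7,3)→{2,3,4}; (9,9)→{8,9}. Safe: 7. Place at column 7.
Columns [4, 6, 1, 5, 2, 8, 3, 7, 9], r−c [-3, -4, 2, -1, 3, -2, 4, 1, 0], r+c [5, 8, 4, 9, 7, 14, 10, 15, 18] are all distinct, so no two queens attack.

(1,4) (2,6) (3,1) (4,5) (5,2) (6,8) (7,3) (8,7) (9,9)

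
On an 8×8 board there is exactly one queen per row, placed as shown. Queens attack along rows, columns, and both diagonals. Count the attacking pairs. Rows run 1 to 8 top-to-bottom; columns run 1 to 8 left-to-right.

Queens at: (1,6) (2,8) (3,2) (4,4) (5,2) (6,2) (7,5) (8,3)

Same column: (3,2)–(5,2) (column 2); (3,2)–(6,2) (column 2); (5,2)–(6,2) (column 2).
Same diagonal: (1,6)–(5,2) (|1−5| = |6−2| = 4); (4,4)–(6,2) (|4−6| = |4−2| = 2).
Total attacking pairs: 5.

5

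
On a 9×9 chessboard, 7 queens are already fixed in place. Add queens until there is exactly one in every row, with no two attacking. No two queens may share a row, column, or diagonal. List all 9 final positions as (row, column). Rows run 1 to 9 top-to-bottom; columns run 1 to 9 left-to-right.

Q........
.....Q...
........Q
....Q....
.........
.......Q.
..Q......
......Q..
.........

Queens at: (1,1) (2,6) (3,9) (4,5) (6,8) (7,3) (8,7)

Row 5: attacked by (1,1)→{1,5}; (2,6)→{3,6,9}; (3,9)→{7,9}; (4,5)→{4,5,6}; (6,8)→{7,8,9}; (7,3)→{1,3,5}; (8,7)→{4,7}. Safe: 2. Place at column 2.
Row 9: attacked by (1,1)→{1,9}; (2,6)→{6}; (3,9)→{3,9}; (4,5)→{5}; (5,2)→{2,6}; (6,8)→{5,8}; (7,3)→{1,3,5}; (8,7)→{6,7,8}. Safe: 4. Place at column 4.
Columns [1, 6, 9, 5, 2, 8, 3, 7, 4], r−c [0, -4, -6, -1, 3, -2, 4, 1, 5], r+c [2, 8, 12, 9, 7, 14, 10, 15, 13] are all distinct, so no two queens attack.

(1,1) (2,6) (3,9) (4,5) (5,2) (6,8) (7,3) (8,7) (9,4)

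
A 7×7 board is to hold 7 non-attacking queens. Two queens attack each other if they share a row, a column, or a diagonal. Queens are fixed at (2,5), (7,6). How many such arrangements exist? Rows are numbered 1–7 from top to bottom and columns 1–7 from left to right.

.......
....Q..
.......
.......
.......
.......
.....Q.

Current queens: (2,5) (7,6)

Branch on row 1: col 1 → 0; col 2 → 3; col 3 → 0; col 7 → 0.
Sum: 0 + 3 + 0 + 0 = 3.

3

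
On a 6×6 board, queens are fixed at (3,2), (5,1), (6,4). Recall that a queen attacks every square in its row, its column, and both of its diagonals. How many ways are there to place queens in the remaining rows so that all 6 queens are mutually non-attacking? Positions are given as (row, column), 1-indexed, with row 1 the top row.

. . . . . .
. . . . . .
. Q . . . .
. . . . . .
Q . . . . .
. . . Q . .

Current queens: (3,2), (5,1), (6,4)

1

Branch on row 1: col 3 → 1; col 6 → 0.
Sum: 1 + 0 = 1.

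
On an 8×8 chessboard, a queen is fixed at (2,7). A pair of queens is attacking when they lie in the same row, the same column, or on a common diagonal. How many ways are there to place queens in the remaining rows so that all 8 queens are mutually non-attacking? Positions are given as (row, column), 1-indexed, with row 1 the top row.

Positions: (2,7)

Branch on row 1: col 1 → 2; col 2 → 2; col 3 → 2; col 4 → 4; col 5 → 6.
Sum: 2 + 2 + 2 + 4 + 6 = 16.

16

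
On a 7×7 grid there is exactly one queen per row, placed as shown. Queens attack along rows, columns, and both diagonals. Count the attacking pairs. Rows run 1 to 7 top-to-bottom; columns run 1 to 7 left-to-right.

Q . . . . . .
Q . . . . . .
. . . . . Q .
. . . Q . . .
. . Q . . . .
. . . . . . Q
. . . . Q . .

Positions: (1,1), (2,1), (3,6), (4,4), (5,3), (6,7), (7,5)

4

Same column: (1,1)–(2,1) (column 1).
Same diagonal: (1,1)–(4,4) (|1−4| = |1−4| = 3); (4,4)–(5,3) (|4−5| = |4−3| = 1); (5,3)–(7,5) (|5−7| = |3−5| = 2).
Total attacking pairs: 4.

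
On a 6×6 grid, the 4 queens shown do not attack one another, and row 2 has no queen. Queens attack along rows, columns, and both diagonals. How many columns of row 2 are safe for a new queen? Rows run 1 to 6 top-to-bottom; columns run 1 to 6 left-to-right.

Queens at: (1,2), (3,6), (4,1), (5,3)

(1,2) attacks row 2 at column 2 and diagonals 1, 3.
(3,6) attacks row 2 at column 6 and diagonals 5.
(4,1) attacks row 2 at column 1 and diagonals 3.
(5,3) attacks row 2 at column 3 and diagonals 6.
Attacked columns: {1, 2, 3, 5, 6}. Safe: {4}.

1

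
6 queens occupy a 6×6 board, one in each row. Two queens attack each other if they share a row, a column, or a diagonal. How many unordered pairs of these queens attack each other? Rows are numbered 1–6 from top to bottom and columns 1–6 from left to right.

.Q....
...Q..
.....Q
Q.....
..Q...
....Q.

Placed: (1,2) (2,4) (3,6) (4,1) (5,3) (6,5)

All columns are distinct and no two queens satisfy |Δrow| = |Δcol|, so no pair attacks.

0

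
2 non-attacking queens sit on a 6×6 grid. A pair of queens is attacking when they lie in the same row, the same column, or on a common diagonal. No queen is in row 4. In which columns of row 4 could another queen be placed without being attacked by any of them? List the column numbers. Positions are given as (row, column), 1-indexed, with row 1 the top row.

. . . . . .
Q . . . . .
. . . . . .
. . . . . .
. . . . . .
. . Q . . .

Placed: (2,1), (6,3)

columns 2, 4, 6

(2,1) attacks row 4 at column 1 and diagonals 3.
(6,3) attacks row 4 at column 3 and diagonals 1, 5.
Attacked columns: {1, 3, 5}. Safe: {2, 4, 6}.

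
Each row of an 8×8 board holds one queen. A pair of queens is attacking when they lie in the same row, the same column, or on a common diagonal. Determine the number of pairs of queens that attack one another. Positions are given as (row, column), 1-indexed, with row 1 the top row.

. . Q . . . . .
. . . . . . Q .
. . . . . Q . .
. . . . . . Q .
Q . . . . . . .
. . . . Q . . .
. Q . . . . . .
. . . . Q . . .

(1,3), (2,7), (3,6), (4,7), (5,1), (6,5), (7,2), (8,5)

7

Same column: (2,7)–(4,7) (column 7); (6,5)–(8,5) (column 5).
Same diagonal: (2,7)–(3,6) (|2−3| = |7−6| = 1); (2,7)–(7,2) (|2−7| = |7−2| = 5); (3,6)–(4,7) (|3−4| = |6−7| = 1); (3,6)–(7,2) (|3−7| = |6−2| = 4); (4,7)–(6,5) (|4−6| = |7−5| = 2).
Total attacking pairs: 7.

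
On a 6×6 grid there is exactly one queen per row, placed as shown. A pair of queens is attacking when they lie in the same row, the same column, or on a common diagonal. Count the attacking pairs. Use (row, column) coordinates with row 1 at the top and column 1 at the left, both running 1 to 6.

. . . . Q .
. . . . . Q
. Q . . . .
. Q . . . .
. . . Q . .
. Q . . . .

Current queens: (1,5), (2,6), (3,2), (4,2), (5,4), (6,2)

Same column: (3,2)–(4,2) (column 2); (3,2)–(6,2) (column 2); (4,2)–(6,2) (column 2).
Same diagonal: (1,5)–(2,6) (|1−2| = |5−6| = 1); (1,5)–(4,2) (|1−4| = |5−2| = 3); (2,6)–(6,2) (|2−6| = |6−2| = 4); (3,2)–(5,4) (|3−5| = |2−4| = 2).
Total attacking pairs: 7.

7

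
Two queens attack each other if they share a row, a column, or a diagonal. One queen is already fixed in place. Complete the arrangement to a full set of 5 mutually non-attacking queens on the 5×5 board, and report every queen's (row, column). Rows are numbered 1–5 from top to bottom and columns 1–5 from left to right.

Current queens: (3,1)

Row 1: attacked by (3,1)→{1,3}. Safe: 2, 4, 5. Place at column 2.
Row 2: attacked by (1,2)→{1,2,3}; (3,1)→{1,2}. Safe: 4, 5. Place at column 4.
Row 4: attacked by (1,2)→{2,5}; (2,4)→{2,4}; (3,1)→{1,2}. Safe: 3. Place at column 3.
Row 5: attacked by (1,2)→{2}; (2,4)→{1,4}; (3,1)→{1,3}; (4,3)→{2,3,4}. Safe: 5. Place at column 5.
Columns [2, 4, 1, 3, 5], r−c [-1, -2, 2, 1, 0], r+c [3, 6, 4, 7, 10] are all distinct, so no two queens attack.

(1,2) (2,4) (3,1) (4,3) (5,5)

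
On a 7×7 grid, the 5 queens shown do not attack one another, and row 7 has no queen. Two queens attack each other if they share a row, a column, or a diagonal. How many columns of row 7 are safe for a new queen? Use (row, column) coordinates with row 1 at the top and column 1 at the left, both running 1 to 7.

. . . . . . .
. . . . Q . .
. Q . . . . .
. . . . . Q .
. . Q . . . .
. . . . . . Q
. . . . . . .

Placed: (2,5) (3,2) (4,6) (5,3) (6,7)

1

(2,5) attacks row 7 at column 5.
(3,2) attacks row 7 at column 2 and diagonals 6.
(4,6) attacks row 7 at column 6 and diagonals 3.
(5,3) attacks row 7 at column 3 and diagonals 1, 5.
(6,7) attacks row 7 at column 7 and diagonals 6.
Attacked columns: {1, 2, 3, 5, 6, 7}. Safe: {4}.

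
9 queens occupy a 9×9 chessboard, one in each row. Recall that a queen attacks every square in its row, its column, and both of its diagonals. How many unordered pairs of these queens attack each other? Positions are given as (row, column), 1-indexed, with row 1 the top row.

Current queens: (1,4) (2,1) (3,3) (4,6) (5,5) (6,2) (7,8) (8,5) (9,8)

Same column: (5,5)–(8,5) (column 5); (7,8)–(9,8) (column 8).
Same diagonal: (2,1)–(9,8) (|2−9| = |1−8| = 7); (3,3)–(5,5) (|3−5| = |3−5| = 2); (4,6)–(5,5) (|4−5| = |6−5| = 1).
Total attacking pairs: 5.

5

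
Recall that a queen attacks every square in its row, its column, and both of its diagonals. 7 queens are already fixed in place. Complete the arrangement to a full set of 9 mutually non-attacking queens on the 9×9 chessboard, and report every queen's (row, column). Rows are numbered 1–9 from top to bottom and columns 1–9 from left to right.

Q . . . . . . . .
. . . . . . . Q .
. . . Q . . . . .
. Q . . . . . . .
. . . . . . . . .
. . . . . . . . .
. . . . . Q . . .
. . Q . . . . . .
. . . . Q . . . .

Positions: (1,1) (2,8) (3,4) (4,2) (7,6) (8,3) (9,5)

(1,1) (2,8) (3,4) (4,2) (5,7) (6,9) (7,6) (8,3) (9,5)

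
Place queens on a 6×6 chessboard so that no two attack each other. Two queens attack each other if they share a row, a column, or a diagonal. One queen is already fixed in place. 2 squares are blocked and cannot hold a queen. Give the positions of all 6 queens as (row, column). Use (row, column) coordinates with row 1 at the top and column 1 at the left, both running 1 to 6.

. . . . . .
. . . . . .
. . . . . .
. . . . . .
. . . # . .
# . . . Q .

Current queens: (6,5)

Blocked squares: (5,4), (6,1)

(1,2) (2,4) (3,6) (4,1) (5,3) (6,5)

Row 1: attacked by (6,5)→{5}. Safe: 1, 2, 3, 4, 6. Place at column 2.
Row 2: attacked by (1,2)→{1,2,3}; (6,5)→{1,5}. Safe: 4, 6. Place at column 4.
Row 3: attacked by (1,2)→{2,4}; (2,4)→{3,4,5}; (6,5)→{2,5}. Safe: 1, 6. Place at column 6.
Row 4: attacked by (1,2)→{2,5}; (2,4)→{2,4,6}; (3,6)→{5,6}; (6,5)→{3,5}. Safe: 1. Place at column 1.
Row 5: attacked by (1,2)→{2,6}; (2,4)→{1,4}; (3,6)→{4,6}; (4,1)→{1,2}; (6,5)→{4,5,6}. Blocked: 4. Safe: 3. Place at column 3.
Columns [2, 4, 6, 1, 3, 5], r−c [-1, -2, -3, 3, 2, 1], r+c [3, 6, 9, 5, 8, 11] are all distinct, so no two queens attack.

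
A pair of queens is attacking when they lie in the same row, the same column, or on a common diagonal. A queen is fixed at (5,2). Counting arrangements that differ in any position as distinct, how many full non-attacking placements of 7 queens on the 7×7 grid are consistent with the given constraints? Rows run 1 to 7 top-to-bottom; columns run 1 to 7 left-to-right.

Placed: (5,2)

6

Branch on row 1: col 1 → 1; col 3 → 1; col 4 → 2; col 5 → 1; col 7 → 1.
Sum: 1 + 1 + 2 + 1 + 1 = 6.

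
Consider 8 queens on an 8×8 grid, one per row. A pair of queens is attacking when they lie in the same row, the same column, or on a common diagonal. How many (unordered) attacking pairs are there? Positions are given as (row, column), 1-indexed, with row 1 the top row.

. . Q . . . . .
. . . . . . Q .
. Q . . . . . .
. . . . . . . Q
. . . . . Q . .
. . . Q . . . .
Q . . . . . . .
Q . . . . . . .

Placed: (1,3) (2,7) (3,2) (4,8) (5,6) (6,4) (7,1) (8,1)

Same column: (7,1)–(8,1) (column 1).
Same diagonal: (2,7)–(8,1) (|2−8| = |7−1| = 6).
Total attacking pairs: 2.

2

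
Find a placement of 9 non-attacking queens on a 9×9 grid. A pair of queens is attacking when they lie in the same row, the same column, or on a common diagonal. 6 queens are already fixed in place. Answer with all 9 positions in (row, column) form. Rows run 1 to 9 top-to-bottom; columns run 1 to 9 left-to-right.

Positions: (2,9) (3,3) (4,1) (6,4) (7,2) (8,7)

(1,6) (2,9) (3,3) (4,1) (5,8) (6,4) (7,2) (8,7) (9,5)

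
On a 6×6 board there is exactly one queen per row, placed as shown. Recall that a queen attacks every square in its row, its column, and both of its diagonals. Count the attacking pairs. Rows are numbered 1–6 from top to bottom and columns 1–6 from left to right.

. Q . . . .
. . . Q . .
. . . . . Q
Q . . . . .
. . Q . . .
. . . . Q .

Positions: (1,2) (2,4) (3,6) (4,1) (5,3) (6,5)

0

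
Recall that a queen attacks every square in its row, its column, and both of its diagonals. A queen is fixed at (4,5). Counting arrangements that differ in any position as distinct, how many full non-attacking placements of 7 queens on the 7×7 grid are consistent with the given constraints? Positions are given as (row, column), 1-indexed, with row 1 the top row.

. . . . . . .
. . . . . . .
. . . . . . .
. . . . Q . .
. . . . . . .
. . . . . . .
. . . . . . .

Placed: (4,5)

Branch on row 1: col 1 → 0; col 3 → 1; col 4 → 1; col 6 → 1; col 7 → 1.
Sum: 0 + 1 + 1 + 1 + 1 = 4.

4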